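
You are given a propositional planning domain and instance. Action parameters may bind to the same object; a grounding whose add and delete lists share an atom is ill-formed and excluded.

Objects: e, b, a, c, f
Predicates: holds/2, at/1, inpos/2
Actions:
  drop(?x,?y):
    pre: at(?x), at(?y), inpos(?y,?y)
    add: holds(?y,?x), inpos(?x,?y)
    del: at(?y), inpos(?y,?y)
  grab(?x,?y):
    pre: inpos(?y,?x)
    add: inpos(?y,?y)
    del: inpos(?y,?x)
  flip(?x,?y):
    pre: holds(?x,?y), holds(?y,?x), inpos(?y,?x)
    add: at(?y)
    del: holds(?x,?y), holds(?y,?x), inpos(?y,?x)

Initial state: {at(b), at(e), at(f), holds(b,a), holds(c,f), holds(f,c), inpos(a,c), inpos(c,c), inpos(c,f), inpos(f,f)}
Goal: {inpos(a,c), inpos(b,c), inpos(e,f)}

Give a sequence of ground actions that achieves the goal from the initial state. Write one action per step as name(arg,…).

1. drop(e,f)  →  {at(b), at(e), holds(b,a), holds(c,f), holds(f,c), holds(f,e), inpos(a,c), inpos(c,c), inpos(c,f), inpos(e,f)}
2. flip(f,c)  →  {at(b), at(c), at(e), holds(b,a), holds(f,e), inpos(a,c), inpos(c,c), inpos(e,f)}
3. drop(b,c)  →  {at(b), at(e), holds(b,a), holds(c,b), holds(f,e), inpos(a,c), inpos(b,c), inpos(e,f)}

drop(e,f); flip(f,c); drop(b,c)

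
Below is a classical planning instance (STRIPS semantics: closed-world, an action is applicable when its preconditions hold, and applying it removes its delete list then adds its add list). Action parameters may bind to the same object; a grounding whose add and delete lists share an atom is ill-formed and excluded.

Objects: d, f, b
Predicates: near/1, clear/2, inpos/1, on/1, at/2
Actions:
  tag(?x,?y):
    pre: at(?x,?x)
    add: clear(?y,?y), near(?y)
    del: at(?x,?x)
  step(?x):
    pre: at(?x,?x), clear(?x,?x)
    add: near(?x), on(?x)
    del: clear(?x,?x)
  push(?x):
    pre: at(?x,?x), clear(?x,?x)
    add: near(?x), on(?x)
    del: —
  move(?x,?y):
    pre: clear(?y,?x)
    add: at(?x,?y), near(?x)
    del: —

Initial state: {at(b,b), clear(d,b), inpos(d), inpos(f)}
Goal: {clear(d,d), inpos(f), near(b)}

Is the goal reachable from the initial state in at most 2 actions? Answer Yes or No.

Yes

1. tag(b,d)  →  {clear(d,b), clear(d,d), inpos(d), inpos(f), near(d)}
2. move(b,d)  →  {at(b,d), clear(d,b), clear(d,d), inpos(d), inpos(f), near(b), near(d)}
optimal plan length = 2; 2 ≤ 2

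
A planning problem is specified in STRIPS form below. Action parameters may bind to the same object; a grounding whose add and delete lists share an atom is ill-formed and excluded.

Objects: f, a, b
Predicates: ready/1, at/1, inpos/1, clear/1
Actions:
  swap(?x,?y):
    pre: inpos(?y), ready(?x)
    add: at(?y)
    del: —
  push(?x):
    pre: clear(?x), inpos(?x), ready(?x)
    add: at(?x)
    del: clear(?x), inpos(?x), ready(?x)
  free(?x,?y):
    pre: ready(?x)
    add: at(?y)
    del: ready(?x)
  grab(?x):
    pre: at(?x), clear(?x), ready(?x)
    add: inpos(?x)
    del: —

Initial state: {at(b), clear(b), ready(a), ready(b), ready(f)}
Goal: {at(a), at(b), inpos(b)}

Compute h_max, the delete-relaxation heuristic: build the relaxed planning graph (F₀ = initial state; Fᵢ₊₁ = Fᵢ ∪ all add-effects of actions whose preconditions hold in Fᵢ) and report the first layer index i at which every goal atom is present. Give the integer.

1

F0 = init (5 atoms)
F1 = F0 ∪ {at(a), at(f), inpos(b)}  (8 atoms)
goal ⊆ F1  ⇒  h_max = 1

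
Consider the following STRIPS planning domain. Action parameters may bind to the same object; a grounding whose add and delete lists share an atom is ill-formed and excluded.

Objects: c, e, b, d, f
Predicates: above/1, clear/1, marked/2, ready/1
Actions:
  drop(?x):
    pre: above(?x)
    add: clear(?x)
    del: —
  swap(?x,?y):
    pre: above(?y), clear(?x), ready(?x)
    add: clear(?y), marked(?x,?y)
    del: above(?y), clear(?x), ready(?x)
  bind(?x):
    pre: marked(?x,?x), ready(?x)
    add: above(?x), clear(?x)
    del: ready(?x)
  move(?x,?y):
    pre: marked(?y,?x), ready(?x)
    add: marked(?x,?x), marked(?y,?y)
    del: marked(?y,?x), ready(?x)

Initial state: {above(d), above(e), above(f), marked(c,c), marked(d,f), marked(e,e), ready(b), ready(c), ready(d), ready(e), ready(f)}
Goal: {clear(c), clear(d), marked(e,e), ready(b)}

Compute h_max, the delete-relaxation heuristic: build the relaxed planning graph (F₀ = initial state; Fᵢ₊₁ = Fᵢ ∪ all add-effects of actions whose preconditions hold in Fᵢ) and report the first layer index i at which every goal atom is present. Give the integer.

1

F0 = init (11 atoms)
F1 = F0 ∪ {above(c), clear(c), clear(d), clear(e), clear(f), marked(d,d), marked(f,f)}  (18 atoms)
goal ⊆ F1  ⇒  h_max = 1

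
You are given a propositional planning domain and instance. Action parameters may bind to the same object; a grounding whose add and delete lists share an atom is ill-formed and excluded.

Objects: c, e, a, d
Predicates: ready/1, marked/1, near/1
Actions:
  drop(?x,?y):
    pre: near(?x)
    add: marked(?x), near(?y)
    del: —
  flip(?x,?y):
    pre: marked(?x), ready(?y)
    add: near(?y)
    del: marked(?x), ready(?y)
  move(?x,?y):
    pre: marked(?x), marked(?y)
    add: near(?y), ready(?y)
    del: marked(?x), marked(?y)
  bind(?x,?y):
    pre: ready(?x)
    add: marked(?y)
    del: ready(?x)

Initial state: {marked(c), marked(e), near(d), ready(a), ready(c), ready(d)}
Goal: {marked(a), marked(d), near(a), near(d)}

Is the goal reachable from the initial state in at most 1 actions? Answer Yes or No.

No

1. drop(d,a)  →  {marked(c), marked(d), marked(e), near(a), near(d), ready(a), ready(c), ready(d)}
2. drop(a,c)  →  {marked(a), marked(c), marked(d), marked(e), near(a), near(c), near(d), ready(a), ready(c), ready(d)}
optimal plan length = 2; 2 > 1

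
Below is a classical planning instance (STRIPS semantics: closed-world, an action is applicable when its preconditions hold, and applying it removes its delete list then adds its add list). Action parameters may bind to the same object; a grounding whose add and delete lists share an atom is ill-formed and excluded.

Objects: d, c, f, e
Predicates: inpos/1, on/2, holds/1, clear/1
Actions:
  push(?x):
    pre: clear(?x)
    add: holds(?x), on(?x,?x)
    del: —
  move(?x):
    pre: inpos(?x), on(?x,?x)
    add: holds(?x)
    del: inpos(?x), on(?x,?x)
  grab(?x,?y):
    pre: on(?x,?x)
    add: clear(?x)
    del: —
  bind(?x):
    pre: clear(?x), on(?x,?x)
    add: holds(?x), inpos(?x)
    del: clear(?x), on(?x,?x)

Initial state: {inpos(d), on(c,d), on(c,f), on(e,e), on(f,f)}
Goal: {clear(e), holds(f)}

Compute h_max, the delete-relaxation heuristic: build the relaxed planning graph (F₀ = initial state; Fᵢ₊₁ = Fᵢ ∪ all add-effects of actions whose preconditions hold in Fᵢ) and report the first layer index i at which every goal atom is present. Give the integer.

2

F0 = init (5 atoms)
F1 = F0 ∪ {clear(e), clear(f)}  (7 atoms)
F2 = F1 ∪ {holds(e), holds(f), inpos(e), inpos(f)}  (11 atoms)
goal ⊆ F2  ⇒  h_max = 2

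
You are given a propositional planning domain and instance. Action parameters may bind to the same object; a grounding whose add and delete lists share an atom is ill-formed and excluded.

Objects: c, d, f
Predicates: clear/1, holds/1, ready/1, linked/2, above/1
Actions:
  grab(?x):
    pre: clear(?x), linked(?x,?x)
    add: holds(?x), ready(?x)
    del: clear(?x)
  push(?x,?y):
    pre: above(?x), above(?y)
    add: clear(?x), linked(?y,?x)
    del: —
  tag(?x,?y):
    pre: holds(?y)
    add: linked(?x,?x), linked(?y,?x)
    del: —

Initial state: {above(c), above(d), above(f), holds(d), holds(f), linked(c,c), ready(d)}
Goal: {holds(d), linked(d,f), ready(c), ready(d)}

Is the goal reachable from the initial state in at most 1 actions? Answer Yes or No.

No

1. push(c,c)  →  {above(c), above(d), above(f), clear(c), holds(d), holds(f), linked(c,c), ready(d)}
2. grab(c)  →  {above(c), above(d), above(f), holds(c), holds(d), holds(f), linked(c,c), ready(c), ready(d)}
3. push(f,d)  →  {above(c), above(d), above(f), clear(f), holds(c), holds(d), holds(f), linked(c,c), linked(d,f), ready(c), ready(d)}
optimal plan length = 3; 3 > 1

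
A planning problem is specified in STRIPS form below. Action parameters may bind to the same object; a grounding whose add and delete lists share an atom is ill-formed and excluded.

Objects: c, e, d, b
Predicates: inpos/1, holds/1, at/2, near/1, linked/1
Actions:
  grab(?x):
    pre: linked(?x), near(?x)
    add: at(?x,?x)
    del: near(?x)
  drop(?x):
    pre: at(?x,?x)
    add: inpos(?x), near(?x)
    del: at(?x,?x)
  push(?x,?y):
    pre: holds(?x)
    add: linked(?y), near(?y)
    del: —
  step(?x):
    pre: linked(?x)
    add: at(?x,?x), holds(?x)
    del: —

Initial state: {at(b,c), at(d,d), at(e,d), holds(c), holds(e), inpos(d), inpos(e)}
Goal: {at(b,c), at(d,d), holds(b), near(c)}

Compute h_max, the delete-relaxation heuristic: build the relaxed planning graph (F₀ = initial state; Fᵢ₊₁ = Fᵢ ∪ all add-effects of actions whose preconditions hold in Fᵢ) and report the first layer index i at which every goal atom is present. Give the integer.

2

F0 = init (7 atoms)
F1 = F0 ∪ {linked(b), linked(c), linked(d), linked(e), near(b), near(c), near(d), near(e)}  (15 atoms)
F2 = F1 ∪ {at(b,b), at(c,c), at(e,e), holds(b), holds(d)}  (20 atoms)
goal ⊆ F2  ⇒  h_max = 2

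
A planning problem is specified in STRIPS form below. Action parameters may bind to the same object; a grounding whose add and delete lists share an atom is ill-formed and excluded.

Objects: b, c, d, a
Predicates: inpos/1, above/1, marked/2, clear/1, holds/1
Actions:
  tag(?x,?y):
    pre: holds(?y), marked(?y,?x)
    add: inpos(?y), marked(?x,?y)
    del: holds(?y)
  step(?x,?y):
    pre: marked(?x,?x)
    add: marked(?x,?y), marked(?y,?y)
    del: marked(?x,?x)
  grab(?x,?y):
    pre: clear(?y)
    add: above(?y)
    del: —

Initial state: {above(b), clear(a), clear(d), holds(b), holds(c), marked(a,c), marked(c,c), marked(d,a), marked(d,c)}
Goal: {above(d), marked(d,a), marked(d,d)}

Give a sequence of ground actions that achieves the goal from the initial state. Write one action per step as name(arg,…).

step(c,d); grab(b,d)

1. step(c,d)  →  {above(b), clear(a), clear(d), holds(b), holds(c), marked(a,c), marked(c,d), marked(d,a), marked(d,c), marked(d,d)}
2. grab(b,d)  →  {above(b), above(d), clear(a), clear(d), holds(b), holds(c), marked(a,c), marked(c,d), marked(d,a), marked(d,c), marked(d,d)}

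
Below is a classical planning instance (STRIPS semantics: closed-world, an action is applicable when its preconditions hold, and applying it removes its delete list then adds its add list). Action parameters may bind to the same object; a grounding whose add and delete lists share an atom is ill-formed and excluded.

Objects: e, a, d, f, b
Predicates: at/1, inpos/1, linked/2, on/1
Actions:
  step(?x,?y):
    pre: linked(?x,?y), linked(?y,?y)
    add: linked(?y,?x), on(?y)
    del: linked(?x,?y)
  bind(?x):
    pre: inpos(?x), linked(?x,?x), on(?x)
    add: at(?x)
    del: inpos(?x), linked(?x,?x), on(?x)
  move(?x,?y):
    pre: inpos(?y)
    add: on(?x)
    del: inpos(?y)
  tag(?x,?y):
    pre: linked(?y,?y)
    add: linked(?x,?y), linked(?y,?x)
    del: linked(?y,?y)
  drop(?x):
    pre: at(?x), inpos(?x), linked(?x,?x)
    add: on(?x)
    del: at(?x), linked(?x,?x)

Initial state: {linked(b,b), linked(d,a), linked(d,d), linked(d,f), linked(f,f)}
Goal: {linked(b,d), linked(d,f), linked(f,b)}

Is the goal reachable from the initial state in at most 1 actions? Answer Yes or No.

1. tag(d,b)  →  {linked(b,d), linked(d,a), linked(d,b), linked(d,d), linked(d,f), linked(f,f)}
2. tag(b,f)  →  {linked(b,d), linked(b,f), linked(d,a), linked(d,b), linked(d,d), linked(d,f), linked(f,b)}
optimal plan length = 2; 2 > 1

No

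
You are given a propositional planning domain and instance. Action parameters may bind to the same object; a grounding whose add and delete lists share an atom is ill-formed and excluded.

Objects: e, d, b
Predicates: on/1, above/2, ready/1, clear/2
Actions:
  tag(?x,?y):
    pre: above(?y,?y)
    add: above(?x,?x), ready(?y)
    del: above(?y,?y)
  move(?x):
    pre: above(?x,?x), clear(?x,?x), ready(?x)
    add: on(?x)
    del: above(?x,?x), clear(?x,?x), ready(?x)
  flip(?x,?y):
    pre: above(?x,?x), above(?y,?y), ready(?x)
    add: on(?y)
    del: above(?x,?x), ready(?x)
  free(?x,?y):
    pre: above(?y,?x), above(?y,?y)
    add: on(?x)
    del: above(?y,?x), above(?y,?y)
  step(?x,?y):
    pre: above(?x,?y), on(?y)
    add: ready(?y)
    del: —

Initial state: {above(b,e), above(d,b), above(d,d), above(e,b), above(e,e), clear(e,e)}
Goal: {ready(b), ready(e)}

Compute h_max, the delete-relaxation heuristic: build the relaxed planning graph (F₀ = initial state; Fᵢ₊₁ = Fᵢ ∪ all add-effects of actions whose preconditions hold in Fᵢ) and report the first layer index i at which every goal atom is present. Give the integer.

F0 = init (6 atoms)
F1 = F0 ∪ {above(b,b), on(b), on(d), on(e), ready(d), ready(e)}  (12 atoms)
F2 = F1 ∪ {ready(b)}  (13 atoms)
goal ⊆ F2  ⇒  h_max = 2

2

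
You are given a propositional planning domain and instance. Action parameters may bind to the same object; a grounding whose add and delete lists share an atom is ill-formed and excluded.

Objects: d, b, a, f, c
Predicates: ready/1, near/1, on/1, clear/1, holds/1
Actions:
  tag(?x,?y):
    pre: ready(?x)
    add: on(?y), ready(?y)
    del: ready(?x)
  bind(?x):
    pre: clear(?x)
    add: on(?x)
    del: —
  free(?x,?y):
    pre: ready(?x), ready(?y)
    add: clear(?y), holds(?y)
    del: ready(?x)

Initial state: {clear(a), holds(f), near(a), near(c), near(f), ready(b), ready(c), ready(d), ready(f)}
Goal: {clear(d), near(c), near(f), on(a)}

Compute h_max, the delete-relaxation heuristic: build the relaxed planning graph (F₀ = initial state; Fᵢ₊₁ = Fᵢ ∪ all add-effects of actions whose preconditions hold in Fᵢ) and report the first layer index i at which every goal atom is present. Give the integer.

1

F0 = init (9 atoms)
F1 = F0 ∪ {clear(b), clear(c), clear(d), clear(f), holds(b), holds(c), holds(d), on(a), on(b), on(c), on(d), on(f), ready(a)}  (22 atoms)
goal ⊆ F1  ⇒  h_max = 1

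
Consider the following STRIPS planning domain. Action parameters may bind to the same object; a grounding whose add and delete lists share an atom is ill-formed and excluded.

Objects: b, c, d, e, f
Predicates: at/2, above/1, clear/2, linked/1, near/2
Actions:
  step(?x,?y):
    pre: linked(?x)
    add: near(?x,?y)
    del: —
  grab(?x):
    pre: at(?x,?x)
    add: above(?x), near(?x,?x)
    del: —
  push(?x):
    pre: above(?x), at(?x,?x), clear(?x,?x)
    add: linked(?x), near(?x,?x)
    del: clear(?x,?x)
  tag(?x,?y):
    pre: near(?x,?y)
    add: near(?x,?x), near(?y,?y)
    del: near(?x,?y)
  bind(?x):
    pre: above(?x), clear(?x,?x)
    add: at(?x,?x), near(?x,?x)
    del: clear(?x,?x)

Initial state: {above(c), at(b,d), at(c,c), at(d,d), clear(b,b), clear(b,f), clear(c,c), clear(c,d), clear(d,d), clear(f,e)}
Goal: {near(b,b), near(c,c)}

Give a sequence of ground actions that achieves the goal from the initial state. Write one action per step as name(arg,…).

1. push(c)  →  {above(c), at(b,d), at(c,c), at(d,d), clear(b,b), clear(b,f), clear(c,d), clear(d,d), clear(f,e), linked(c), near(c,c)}
2. step(c,b)  →  {above(c), at(b,d), at(c,c), at(d,d), clear(b,b), clear(b,f), clear(c,d), clear(d,d), clear(f,e), linked(c), near(c,b), near(c,c)}
3. tag(c,b)  →  {above(c), at(b,d), at(c,c), at(d,d), clear(b,b), clear(b,f), clear(c,d), clear(d,d), clear(f,e), linked(c), near(b,b), near(c,c)}

push(c); step(c,b); tag(c,b)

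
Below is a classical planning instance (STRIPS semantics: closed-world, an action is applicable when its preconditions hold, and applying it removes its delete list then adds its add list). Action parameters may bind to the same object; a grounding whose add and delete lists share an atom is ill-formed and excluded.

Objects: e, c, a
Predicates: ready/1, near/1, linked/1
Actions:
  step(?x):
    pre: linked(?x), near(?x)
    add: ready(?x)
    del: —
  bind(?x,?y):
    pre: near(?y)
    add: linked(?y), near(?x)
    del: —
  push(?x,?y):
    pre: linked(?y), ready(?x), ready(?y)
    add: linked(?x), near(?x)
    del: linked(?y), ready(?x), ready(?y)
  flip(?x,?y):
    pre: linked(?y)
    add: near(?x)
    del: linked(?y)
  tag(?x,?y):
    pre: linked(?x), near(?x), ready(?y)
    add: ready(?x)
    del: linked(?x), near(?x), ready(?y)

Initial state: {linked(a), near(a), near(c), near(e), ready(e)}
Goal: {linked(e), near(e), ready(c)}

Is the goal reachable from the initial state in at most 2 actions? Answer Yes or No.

No

1. bind(e,e)  →  {linked(a), linked(e), near(a), near(c), near(e), ready(e)}
2. bind(e,c)  →  {linked(a), linked(c), linked(e), near(a), near(c), near(e), ready(e)}
3. step(c)  →  {linked(a), linked(c), linked(e), near(a), near(c), near(e), ready(c), ready(e)}
optimal plan length = 3; 3 > 2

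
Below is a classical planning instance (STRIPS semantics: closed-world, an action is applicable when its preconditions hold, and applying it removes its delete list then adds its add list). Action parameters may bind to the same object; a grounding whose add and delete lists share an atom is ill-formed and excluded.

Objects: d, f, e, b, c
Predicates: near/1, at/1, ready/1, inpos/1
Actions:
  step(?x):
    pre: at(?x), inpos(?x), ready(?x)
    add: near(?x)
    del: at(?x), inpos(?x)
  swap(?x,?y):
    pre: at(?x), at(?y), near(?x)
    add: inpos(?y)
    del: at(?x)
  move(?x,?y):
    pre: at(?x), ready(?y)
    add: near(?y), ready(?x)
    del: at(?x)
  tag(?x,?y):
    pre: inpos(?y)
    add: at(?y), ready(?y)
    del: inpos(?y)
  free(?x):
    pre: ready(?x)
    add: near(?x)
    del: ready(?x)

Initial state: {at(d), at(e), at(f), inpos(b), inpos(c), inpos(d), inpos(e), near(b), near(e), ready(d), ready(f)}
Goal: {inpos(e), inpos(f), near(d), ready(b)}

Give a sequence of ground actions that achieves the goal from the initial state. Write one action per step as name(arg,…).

step(d); swap(e,f); tag(d,b)

1. step(d)  →  {at(e), at(f), inpos(b), inpos(c), inpos(e), near(b), near(d), near(e), ready(d), ready(f)}
2. swap(e,f)  →  {at(f), inpos(b), inpos(c), inpos(e), inpos(f), near(b), near(d), near(e), ready(d), ready(f)}
3. tag(d,b)  →  {at(b), at(f), inpos(c), inpos(e), inpos(f), near(b), near(d), near(e), ready(b), ready(d), ready(f)}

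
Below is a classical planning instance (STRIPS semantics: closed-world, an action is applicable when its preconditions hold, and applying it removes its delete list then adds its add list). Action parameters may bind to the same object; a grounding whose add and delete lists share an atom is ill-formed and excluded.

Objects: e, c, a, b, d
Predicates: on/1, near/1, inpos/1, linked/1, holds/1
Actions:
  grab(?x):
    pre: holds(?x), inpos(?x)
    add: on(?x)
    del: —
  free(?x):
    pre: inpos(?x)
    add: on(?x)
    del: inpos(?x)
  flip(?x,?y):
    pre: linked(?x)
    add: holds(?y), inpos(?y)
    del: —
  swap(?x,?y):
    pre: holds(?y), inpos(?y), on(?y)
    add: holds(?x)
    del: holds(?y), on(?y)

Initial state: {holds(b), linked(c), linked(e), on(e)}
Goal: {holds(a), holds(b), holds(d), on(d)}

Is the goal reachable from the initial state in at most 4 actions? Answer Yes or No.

Yes

1. flip(e,a)  →  {holds(a), holds(b), inpos(a), linked(c), linked(e), on(e)}
2. flip(e,d)  →  {holds(a), holds(b), holds(d), inpos(a), inpos(d), linked(c), linked(e), on(e)}
3. grab(d)  →  {holds(a), holds(b), holds(d), inpos(a), inpos(d), linked(c), linked(e), on(d), on(e)}
optimal plan length = 3; 3 ≤ 4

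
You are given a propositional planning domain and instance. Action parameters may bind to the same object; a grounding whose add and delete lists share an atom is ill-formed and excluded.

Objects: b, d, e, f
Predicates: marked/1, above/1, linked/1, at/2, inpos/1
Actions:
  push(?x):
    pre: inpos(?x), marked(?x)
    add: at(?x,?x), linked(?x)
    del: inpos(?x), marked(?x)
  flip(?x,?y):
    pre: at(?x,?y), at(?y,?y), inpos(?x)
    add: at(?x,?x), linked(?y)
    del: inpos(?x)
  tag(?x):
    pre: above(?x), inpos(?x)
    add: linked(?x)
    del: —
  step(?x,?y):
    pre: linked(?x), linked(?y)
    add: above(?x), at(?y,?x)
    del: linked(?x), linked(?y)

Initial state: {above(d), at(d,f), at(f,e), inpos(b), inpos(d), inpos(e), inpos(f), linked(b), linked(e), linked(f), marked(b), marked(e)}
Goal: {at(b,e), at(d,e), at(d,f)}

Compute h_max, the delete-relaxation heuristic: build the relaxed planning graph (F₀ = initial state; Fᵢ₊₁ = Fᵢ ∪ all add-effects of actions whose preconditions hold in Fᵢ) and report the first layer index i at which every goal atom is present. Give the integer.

F0 = init (12 atoms)
F1 = F0 ∪ {above(b), above(e), above(f), at(b,b), at(b,e), at(b,f), at(e,b), at(e,e), at(e,f), at(f,b), at(f,f), linked(d)}  (24 atoms)
F2 = F1 ∪ {at(b,d), at(d,b), at(d,d), at(d,e), at(e,d), at(f,d)}  (30 atoms)
goal ⊆ F2  ⇒  h_max = 2

2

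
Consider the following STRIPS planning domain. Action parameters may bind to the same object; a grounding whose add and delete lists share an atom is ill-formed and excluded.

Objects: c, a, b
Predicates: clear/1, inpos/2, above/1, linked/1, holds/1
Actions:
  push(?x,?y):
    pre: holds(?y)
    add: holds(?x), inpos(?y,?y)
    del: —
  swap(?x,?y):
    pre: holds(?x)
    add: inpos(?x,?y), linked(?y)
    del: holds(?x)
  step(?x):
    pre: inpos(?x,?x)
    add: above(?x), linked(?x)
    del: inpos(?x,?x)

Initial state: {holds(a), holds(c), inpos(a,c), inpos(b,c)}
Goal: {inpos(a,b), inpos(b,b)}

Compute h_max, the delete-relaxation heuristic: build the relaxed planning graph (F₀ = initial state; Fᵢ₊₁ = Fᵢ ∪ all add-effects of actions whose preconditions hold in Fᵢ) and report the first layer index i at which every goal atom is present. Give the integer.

2

F0 = init (4 atoms)
F1 = F0 ∪ {holds(b), inpos(a,a), inpos(a,b), inpos(c,a), inpos(c,b), inpos(c,c), linked(a), linked(b), linked(c)}  (13 atoms)
F2 = F1 ∪ {above(a), above(c), inpos(b,a), inpos(b,b)}  (17 atoms)
goal ⊆ F2  ⇒  h_max = 2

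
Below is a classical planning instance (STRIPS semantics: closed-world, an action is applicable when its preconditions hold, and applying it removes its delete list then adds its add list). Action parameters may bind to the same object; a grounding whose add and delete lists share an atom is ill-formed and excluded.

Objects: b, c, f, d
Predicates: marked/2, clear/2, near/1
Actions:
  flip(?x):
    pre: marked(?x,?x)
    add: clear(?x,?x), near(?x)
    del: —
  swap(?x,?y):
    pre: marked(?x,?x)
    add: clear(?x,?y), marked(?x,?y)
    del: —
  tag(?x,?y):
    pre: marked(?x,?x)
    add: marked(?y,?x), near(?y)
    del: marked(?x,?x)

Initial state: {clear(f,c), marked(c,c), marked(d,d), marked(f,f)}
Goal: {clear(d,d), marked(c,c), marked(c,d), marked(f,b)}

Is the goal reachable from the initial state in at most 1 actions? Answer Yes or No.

No

1. flip(d)  →  {clear(d,d), clear(f,c), marked(c,c), marked(d,d), marked(f,f), near(d)}
2. swap(c,d)  →  {clear(c,d), clear(d,d), clear(f,c), marked(c,c), marked(c,d), marked(d,d), marked(f,f), near(d)}
3. swap(f,b)  →  {clear(c,d), clear(d,d), clear(f,b), clear(f,c), marked(c,c), marked(c,d), marked(d,d), marked(f,b), marked(f,f), near(d)}
optimal plan length = 3; 3 > 1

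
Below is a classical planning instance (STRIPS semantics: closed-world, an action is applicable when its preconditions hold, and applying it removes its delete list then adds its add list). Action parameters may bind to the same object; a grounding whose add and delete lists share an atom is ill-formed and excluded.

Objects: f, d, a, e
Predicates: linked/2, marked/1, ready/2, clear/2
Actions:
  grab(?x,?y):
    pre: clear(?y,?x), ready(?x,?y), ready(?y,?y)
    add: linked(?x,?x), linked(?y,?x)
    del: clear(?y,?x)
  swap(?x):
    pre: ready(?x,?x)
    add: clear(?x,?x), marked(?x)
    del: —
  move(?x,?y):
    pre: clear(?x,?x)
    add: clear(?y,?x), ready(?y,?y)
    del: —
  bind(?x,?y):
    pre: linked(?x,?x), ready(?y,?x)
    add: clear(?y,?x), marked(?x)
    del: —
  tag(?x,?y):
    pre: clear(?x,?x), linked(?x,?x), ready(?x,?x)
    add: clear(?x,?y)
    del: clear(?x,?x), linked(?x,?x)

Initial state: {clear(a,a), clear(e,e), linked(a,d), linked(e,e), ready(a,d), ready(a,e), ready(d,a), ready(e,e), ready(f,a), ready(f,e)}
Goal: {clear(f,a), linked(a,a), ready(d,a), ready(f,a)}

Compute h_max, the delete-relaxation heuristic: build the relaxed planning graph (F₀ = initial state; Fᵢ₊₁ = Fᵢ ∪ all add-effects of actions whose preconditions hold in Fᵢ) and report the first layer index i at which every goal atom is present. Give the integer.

2

F0 = init (10 atoms)
F1 = F0 ∪ {clear(a,e), clear(d,a), clear(d,e), clear(e,a), clear(e,d), clear(e,f), clear(f,a), clear(f,e), marked(e), ready(a,a), ready(d,d), ready(f,f)}  (22 atoms)
F2 = F1 ∪ {clear(d,d), clear(f,f), linked(a,a), linked(d,a), linked(e,a), linked(e,f), linked(f,f), marked(a), marked(d), marked(f)}  (32 atoms)
goal ⊆ F2  ⇒  h_max = 2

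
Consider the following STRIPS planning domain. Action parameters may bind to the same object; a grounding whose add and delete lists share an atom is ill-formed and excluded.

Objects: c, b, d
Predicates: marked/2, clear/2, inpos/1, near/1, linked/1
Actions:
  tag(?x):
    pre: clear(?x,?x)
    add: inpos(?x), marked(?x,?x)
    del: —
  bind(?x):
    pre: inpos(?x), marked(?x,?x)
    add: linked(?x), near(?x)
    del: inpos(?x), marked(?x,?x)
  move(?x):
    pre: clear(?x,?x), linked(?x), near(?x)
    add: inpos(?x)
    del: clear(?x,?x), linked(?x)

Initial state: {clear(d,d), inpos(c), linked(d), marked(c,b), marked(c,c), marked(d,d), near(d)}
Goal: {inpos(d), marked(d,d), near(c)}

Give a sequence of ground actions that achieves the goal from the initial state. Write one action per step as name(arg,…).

tag(d); bind(c)

1. tag(d)  →  {clear(d,d), inpos(c), inpos(d), linked(d), marked(c,b), marked(c,c), marked(d,d), near(d)}
2. bind(c)  →  {clear(d,d), inpos(d), linked(c), linked(d), marked(c,b), marked(d,d), near(c), near(d)}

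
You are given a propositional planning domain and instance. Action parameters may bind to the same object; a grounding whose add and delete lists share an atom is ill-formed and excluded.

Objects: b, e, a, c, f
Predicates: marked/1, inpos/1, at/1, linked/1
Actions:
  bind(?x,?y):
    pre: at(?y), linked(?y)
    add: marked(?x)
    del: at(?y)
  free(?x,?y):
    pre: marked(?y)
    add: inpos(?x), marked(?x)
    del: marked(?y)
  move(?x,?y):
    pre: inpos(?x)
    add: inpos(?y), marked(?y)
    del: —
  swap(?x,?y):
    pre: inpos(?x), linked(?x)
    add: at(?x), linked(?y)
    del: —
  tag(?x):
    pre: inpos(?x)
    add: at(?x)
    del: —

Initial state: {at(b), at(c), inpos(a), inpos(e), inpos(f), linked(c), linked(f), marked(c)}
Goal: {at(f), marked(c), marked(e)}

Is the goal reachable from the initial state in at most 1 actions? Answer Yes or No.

No

1. bind(e,c)  →  {at(b), inpos(a), inpos(e), inpos(f), linked(c), linked(f), marked(c), marked(e)}
2. swap(f,b)  →  {at(b), at(f), inpos(a), inpos(e), inpos(f), linked(b), linked(c), linked(f), marked(c), marked(e)}
optimal plan length = 2; 2 > 1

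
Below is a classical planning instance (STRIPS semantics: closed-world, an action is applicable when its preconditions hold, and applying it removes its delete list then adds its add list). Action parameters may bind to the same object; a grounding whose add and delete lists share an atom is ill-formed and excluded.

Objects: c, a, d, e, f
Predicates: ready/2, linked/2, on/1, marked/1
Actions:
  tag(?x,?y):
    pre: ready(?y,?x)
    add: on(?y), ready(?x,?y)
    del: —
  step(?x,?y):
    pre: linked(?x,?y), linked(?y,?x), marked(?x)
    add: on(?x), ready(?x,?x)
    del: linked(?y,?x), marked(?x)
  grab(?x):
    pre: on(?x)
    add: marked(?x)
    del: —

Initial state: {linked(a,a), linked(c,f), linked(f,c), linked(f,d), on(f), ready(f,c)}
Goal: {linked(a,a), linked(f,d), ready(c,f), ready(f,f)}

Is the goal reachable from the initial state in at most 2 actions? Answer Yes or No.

1. tag(c,f)  →  {linked(a,a), linked(c,f), linked(f,c), linked(f,d), on(f), ready(c,f), ready(f,c)}
2. grab(f)  →  {linked(a,a), linked(c,f), linked(f,c), linked(f,d), marked(f), on(f), ready(c,f), ready(f,c)}
3. step(f,c)  →  {linked(a,a), linked(f,c), linked(f,d), on(f), ready(c,f), ready(f,c), ready(f,f)}
optimal plan length = 3; 3 > 2

No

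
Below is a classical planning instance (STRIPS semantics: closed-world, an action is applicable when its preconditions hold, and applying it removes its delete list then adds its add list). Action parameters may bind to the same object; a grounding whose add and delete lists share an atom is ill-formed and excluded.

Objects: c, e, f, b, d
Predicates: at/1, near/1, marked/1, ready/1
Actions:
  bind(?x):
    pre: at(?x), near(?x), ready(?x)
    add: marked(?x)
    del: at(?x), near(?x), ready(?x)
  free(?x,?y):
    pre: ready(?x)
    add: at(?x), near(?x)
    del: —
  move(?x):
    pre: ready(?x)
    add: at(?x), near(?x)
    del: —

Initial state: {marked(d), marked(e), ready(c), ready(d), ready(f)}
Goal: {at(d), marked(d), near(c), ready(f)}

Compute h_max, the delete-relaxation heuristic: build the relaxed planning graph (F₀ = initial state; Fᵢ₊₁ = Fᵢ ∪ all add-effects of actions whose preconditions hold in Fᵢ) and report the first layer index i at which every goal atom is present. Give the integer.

F0 = init (5 atoms)
F1 = F0 ∪ {at(c), at(d), at(f), near(c), near(d), near(f)}  (11 atoms)
goal ⊆ F1  ⇒  h_max = 1

1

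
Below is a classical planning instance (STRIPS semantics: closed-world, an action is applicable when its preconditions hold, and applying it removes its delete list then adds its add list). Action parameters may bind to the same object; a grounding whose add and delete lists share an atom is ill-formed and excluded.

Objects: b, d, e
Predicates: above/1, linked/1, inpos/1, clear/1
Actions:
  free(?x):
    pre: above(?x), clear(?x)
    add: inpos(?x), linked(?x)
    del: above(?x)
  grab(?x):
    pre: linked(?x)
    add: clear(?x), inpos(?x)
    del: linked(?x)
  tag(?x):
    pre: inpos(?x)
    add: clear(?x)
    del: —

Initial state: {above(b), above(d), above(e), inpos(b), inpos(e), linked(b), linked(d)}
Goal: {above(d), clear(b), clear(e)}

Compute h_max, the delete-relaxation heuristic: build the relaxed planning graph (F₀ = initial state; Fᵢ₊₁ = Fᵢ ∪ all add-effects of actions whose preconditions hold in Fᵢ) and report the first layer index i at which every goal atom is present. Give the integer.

1

F0 = init (7 atoms)
F1 = F0 ∪ {clear(b), clear(d), clear(e), inpos(d)}  (11 atoms)
goal ⊆ F1  ⇒  h_max = 1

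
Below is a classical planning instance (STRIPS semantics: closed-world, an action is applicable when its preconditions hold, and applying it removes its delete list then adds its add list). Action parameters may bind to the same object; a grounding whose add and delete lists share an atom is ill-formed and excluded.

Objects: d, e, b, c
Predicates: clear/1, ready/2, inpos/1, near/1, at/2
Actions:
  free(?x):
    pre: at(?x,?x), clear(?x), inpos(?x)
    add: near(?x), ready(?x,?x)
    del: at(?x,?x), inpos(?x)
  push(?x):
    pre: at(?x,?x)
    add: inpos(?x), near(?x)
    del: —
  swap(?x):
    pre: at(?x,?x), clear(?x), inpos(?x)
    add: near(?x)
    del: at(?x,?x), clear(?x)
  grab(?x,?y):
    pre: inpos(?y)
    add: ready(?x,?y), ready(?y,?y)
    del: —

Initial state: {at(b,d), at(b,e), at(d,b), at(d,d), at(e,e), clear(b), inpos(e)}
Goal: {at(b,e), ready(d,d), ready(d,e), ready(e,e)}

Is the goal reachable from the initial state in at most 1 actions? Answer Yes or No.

No

1. push(d)  →  {at(b,d), at(b,e), at(d,b), at(d,d), at(e,e), clear(b), inpos(d), inpos(e), near(d)}
2. grab(d,d)  →  {at(b,d), at(b,e), at(d,b), at(d,d), at(e,e), clear(b), inpos(d), inpos(e), near(d), ready(d,d)}
3. grab(d,e)  →  {at(b,d), at(b,e), at(d,b), at(d,d), at(e,e), clear(b), inpos(d), inpos(e), near(d), ready(d,d), ready(d,e), ready(e,e)}
optimal plan length = 3; 3 > 1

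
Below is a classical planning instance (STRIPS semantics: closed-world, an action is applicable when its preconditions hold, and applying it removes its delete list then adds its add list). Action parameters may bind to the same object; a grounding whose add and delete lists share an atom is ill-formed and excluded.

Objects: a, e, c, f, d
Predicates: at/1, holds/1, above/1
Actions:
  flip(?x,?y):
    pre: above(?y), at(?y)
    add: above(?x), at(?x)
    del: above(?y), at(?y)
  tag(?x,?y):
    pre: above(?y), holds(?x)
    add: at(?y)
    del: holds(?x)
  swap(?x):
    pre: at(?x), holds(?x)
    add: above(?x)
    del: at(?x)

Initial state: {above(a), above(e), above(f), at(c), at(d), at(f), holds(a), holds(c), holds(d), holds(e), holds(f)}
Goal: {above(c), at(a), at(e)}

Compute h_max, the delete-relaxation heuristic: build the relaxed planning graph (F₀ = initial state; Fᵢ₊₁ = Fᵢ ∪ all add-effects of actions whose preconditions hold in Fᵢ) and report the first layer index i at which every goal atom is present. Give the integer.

1

F0 = init (11 atoms)
F1 = F0 ∪ {above(c), above(d), at(a), at(e)}  (15 atoms)
goal ⊆ F1  ⇒  h_max = 1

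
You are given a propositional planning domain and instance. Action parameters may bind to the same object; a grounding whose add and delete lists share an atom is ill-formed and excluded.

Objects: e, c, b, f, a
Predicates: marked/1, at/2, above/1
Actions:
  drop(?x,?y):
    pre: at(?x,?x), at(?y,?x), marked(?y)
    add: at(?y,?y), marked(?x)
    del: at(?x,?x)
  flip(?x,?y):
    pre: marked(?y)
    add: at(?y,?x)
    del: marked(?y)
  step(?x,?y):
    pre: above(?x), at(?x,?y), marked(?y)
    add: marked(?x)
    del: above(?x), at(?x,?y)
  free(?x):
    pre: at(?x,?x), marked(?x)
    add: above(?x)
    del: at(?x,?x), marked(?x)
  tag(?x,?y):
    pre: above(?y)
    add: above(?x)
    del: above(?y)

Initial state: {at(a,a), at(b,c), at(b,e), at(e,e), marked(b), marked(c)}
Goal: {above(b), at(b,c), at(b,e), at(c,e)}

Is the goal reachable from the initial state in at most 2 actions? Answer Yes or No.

1. drop(e,b)  →  {at(a,a), at(b,b), at(b,c), at(b,e), marked(b), marked(c), marked(e)}
2. flip(e,c)  →  {at(a,a), at(b,b), at(b,c), at(b,e), at(c,e), marked(b), marked(e)}
3. free(b)  →  {above(b), at(a,a), at(b,c), at(b,e), at(c,e), marked(e)}
optimal plan length = 3; 3 > 2

No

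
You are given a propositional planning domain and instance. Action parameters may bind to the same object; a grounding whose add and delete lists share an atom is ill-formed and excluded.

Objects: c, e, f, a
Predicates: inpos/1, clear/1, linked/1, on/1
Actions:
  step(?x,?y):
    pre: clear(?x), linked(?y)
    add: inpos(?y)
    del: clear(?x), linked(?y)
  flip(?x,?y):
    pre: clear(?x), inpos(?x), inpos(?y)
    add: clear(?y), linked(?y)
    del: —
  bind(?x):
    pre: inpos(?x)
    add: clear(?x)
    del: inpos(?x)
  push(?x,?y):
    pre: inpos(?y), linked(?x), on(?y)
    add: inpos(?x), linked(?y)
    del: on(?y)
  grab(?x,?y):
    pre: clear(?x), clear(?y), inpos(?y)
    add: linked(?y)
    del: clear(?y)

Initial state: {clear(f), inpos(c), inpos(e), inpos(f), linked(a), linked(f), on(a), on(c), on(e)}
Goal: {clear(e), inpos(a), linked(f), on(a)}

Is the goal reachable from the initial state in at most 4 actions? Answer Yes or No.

1. step(f,a)  →  {inpos(a), inpos(c), inpos(e), inpos(f), linked(f), on(a), on(c), on(e)}
2. bind(e)  →  {clear(e), inpos(a), inpos(c), inpos(f), linked(f), on(a), on(c), on(e)}
optimal plan length = 2; 2 ≤ 4

Yes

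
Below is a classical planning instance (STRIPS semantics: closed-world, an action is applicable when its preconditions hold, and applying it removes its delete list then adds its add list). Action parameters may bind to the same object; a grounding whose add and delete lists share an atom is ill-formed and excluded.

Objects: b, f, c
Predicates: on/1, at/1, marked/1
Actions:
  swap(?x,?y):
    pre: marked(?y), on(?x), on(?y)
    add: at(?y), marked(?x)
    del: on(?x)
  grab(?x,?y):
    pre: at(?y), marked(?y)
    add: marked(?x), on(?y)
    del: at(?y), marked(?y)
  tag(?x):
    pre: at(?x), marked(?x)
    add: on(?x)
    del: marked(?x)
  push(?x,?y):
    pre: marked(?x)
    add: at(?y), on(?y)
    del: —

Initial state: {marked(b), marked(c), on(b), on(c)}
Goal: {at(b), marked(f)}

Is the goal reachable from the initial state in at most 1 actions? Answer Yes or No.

1. push(b,f)  →  {at(f), marked(b), marked(c), on(b), on(c), on(f)}
2. swap(f,b)  →  {at(b), at(f), marked(b), marked(c), marked(f), on(b), on(c)}
optimal plan length = 2; 2 > 1

No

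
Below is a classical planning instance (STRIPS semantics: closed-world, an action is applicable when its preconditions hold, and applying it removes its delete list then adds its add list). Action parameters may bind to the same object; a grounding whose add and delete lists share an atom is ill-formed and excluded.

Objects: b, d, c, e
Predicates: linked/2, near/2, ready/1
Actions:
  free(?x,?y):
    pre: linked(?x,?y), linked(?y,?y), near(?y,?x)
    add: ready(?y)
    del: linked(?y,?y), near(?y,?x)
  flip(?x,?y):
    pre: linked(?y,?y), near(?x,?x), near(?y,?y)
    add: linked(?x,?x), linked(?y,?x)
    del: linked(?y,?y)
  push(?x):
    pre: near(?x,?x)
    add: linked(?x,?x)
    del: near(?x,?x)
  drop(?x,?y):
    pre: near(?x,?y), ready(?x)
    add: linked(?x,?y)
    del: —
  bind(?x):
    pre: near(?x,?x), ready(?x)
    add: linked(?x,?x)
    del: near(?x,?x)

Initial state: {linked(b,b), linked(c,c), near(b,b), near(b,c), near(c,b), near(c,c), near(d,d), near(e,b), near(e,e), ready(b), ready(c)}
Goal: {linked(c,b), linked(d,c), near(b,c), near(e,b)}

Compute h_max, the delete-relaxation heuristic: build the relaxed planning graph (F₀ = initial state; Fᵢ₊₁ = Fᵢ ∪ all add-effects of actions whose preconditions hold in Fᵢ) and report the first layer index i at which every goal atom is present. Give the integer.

2

F0 = init (11 atoms)
F1 = F0 ∪ {linked(b,c), linked(b,d), linked(b,e), linked(c,b), linked(c,d), linked(c,e), linked(d,d), linked(e,e)}  (19 atoms)
F2 = F1 ∪ {linked(d,b), linked(d,c), linked(d,e), linked(e,b), linked(e,c), linked(e,d), ready(d), ready(e)}  (27 atoms)
goal ⊆ F2  ⇒  h_max = 2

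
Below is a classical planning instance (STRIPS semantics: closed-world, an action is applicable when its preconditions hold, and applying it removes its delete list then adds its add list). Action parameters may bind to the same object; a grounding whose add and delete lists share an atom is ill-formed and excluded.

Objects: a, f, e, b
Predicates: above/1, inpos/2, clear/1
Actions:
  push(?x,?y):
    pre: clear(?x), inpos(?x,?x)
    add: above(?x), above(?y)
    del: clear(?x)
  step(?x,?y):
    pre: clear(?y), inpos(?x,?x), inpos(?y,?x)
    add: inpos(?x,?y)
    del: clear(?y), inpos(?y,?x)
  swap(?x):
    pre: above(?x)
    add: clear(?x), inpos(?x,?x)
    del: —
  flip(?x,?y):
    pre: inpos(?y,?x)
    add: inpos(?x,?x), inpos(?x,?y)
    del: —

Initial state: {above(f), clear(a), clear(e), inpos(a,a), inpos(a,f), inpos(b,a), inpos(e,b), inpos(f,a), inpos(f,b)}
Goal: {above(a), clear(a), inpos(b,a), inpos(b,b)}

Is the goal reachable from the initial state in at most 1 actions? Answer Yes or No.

No

1. push(a,a)  →  {above(a), above(f), clear(e), inpos(a,a), inpos(a,f), inpos(b,a), inpos(e,b), inpos(f,a), inpos(f,b)}
2. swap(a)  →  {above(a), above(f), clear(a), clear(e), inpos(a,a), inpos(a,f), inpos(b,a), inpos(e,b), inpos(f,a), inpos(f,b)}
3. flip(b,f)  →  {above(a), above(f), clear(a), clear(e), inpos(a,a), inpos(a,f), inpos(b,a), inpos(b,b), inpos(b,f), inpos(e,b), inpos(f,a), inpos(f,b)}
optimal plan length = 3; 3 > 1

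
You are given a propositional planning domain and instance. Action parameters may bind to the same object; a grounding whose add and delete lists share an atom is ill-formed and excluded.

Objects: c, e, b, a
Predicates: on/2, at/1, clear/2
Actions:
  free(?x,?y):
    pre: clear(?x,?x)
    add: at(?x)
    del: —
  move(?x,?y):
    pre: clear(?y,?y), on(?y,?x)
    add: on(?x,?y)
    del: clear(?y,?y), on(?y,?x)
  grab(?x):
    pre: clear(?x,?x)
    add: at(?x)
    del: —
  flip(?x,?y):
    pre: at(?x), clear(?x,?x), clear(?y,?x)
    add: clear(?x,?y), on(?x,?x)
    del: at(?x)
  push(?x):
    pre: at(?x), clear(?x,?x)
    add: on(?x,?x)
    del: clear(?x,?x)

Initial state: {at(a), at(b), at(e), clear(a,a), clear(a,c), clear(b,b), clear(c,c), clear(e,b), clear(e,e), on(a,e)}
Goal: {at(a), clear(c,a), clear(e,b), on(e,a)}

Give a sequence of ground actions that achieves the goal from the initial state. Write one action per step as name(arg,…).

free(c,c); move(e,a); flip(c,a)

1. free(c,c)  →  {at(a), at(b), at(c), at(e), clear(a,a), clear(a,c), clear(b,b), clear(c,c), clear(e,b), clear(e,e), on(a,e)}
2. move(e,a)  →  {at(a), at(b), at(c), at(e), clear(a,c), clear(b,b), clear(c,c), clear(e,b), clear(e,e), on(e,a)}
3. flip(c,a)  →  {at(a), at(b), at(e), clear(a,c), clear(b,b), clear(c,a), clear(c,c), clear(e,b), clear(e,e), on(c,c), on(e,a)}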